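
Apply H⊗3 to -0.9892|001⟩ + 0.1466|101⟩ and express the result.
-0.2979|000⟩ + 0.2979|001⟩ - 0.2979|010⟩ + 0.2979|011⟩ - 0.4016|100⟩ + 0.4016|101⟩ - 0.4016|110⟩ + 0.4016|111⟩

H⊗3 gives amp(|y⟩) = (1/2√2) Σ_x (−1)^(x·y) amp(|x⟩), where x·y is the number of positions in which both x and y have a 1.
|000⟩: (-0.9892 + 0.1466)/(2√2) = -0.2979
|001⟩: (0.9892 - 0.1466)/(2√2) = 0.2979
|010⟩: (-0.9892 + 0.1466)/(2√2) = -0.2979
|011⟩: (0.9892 - 0.1466)/(2√2) = 0.2979
|100⟩: (-0.9892 - 0.1466)/(2√2) = -0.4016
|101⟩: (0.9892 + 0.1466)/(2√2) = 0.4016
|110⟩: (-0.9892 - 0.1466)/(2√2) = -0.4016
|111⟩: (0.9892 + 0.1466)/(2√2) = 0.4016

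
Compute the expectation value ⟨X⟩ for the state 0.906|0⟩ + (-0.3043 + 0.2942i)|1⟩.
-0.5514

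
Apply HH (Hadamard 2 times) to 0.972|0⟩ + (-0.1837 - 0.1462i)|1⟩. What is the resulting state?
0.972|0⟩ + (-0.1837 - 0.1462i)|1⟩

H² = I, so an even number of Hadamards cancels: H^2 = I and the state is unchanged.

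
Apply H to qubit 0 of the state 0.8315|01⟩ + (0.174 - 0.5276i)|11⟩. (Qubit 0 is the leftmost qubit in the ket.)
(0.711 - 0.3731i)|01⟩ + (0.4649 + 0.3731i)|11⟩

H on qubit 0 mixes each pair of kets that differ only in qubit 0: amplitudes (a, b) of (|…0…⟩, |…1…⟩) become ((a + b)/√2, (a − b)/√2). Kets absent from the input have amplitude 0.
(|01⟩, |11⟩): (a, b) = (0.8315, (0.174 - 0.5276i)) → ((0.711 - 0.3731i), (0.4649 + 0.3731i))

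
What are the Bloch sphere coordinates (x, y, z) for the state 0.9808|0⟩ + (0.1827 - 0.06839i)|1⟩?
(0.3584, -0.1342, 0.9239)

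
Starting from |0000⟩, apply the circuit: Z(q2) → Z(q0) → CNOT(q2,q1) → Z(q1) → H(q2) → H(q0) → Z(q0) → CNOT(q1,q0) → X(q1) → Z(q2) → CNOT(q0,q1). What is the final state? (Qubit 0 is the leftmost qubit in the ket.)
1/2|0100⟩ - 1/2|0110⟩ - 1/2|1000⟩ + 1/2|1010⟩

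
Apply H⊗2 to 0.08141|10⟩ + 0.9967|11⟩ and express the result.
0.5391|00⟩ - 0.4576|01⟩ - 0.5391|10⟩ + 0.4576|11⟩

H⊗2 gives amp(|y⟩) = (1/2) Σ_x (−1)^(x·y) amp(|x⟩), where x·y is the number of positions in which both x and y have a 1.
|00⟩: (0.08141 + 0.9967)/2 = 0.5391
|01⟩: (0.08141 - 0.9967)/2 = -0.4576
|10⟩: (-0.08141 - 0.9967)/2 = -0.5391
|11⟩: (-0.08141 + 0.9967)/2 = 0.4576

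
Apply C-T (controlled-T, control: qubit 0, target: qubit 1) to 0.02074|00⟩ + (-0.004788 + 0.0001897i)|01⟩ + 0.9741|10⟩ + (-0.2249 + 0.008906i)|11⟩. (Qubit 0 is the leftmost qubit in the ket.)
0.02074|00⟩ + (-0.004788 + 0.0001897i)|01⟩ + 0.9741|10⟩ + (-0.1653 - 0.1527i)|11⟩

C-T leaves the control-|0⟩ kets |00⟩, |01⟩ unchanged and applies T to qubit 1 on the control-|1⟩ pair (|10⟩, |11⟩).
T = [[1, 0], [0, (1/√2 + (1/√2)i)]].
With a = amp(|10⟩) = 0.9741 and b = amp(|11⟩) = (-0.2249 + 0.008906i):
new amp(|10⟩) = (1)·a = 0.9741
new amp(|11⟩) = (1/√2 + (1/√2)i)·b = (-0.1653 - 0.1527i)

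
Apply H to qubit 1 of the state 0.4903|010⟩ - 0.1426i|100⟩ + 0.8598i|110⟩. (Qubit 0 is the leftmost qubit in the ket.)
0.3467|000⟩ - 0.3467|010⟩ + 0.5071i|100⟩ - 0.7088i|110⟩

H on qubit 1 mixes each pair of kets that differ only in qubit 1: amplitudes (a, b) of (|…0…⟩, |…1…⟩) become ((a + b)/√2, (a − b)/√2). Kets absent from the input have amplitude 0.
(|000⟩, |010⟩): (a, b) = (0, 0.4903) → (0.3467, -0.3467)
(|100⟩, |110⟩): (a, b) = (-0.1426i, 0.8598i) → (0.5071i, -0.7088i)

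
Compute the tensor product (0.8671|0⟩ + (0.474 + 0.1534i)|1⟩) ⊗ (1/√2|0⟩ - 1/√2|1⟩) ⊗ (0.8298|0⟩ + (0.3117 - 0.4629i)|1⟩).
0.5088|000⟩ + (0.1911 - 0.2838i)|001⟩ - 0.5088|010⟩ + (-0.1911 + 0.2838i)|011⟩ + (0.2781 + 0.09001i)|100⟩ + (0.1547 - 0.1213i)|101⟩ + (-0.2781 - 0.09001i)|110⟩ + (-0.1547 + 0.1213i)|111⟩

amp(|b₁b₂…⟩) = product of the factor amplitudes for bits b₁, b₂, …; only kets whose every factor amplitude is nonzero survive.
|000⟩: (0.8671)(1/√2)(0.8298) = 0.5088
|001⟩: (0.8671)(1/√2)(0.3117 - 0.4629i) = (0.1911 - 0.2838i)
|010⟩: (0.8671)(-1/√2)(0.8298) = -0.5088
|011⟩: (0.8671)(-1/√2)(0.3117 - 0.4629i) = (-0.1911 + 0.2838i)
|100⟩: (0.474 + 0.1534i)(1/√2)(0.8298) = (0.2781 + 0.09001i)
|101⟩: (0.474 + 0.1534i)(1/√2)(0.3117 - 0.4629i) = (0.1547 - 0.1213i)
|110⟩: (0.474 + 0.1534i)(-1/√2)(0.8298) = (-0.2781 - 0.09001i)
|111⟩: (0.474 + 0.1534i)(-1/√2)(0.3117 - 0.4629i) = (-0.1547 + 0.1213i)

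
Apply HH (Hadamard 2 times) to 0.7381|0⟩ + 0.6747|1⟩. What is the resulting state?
0.7381|0⟩ + 0.6747|1⟩

H² = I, so an even number of Hadamards cancels: H^2 = I and the state is unchanged.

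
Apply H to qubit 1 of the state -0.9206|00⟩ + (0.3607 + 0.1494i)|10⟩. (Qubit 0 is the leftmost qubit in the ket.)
-0.651|00⟩ - 0.651|01⟩ + (0.2551 + 0.1056i)|10⟩ + (0.2551 + 0.1056i)|11⟩

H on qubit 1 mixes each pair of kets that differ only in qubit 1: amplitudes (a, b) of (|…0…⟩, |…1…⟩) become ((a + b)/√2, (a − b)/√2). Kets absent from the input have amplitude 0.
(|00⟩, |01⟩): (a, b) = (-0.9206, 0) → (-0.651, -0.651)
(|10⟩, |11⟩): (a, b) = ((0.3607 + 0.1494i), 0) → ((0.2551 + 0.1056i), (0.2551 + 0.1056i))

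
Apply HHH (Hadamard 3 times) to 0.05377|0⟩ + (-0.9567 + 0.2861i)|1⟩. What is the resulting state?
(-0.6385 + 0.2023i)|0⟩ + (0.7145 - 0.2023i)|1⟩

H² = I, so H^3 = H: a single Hadamard. With (a, b) = (0.05377, (-0.9567 + 0.2861i)), H gives ((a + b)/√2, (a − b)/√2) = ((-0.6385 + 0.2023i), (0.7145 - 0.2023i)).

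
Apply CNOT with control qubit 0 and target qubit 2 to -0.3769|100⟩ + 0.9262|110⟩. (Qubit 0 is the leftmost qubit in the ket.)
-0.3769|101⟩ + 0.9262|111⟩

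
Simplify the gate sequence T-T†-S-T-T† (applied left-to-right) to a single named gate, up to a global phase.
S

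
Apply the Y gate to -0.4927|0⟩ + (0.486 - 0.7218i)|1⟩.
(-0.7218 - 0.486i)|0⟩ - 0.4927i|1⟩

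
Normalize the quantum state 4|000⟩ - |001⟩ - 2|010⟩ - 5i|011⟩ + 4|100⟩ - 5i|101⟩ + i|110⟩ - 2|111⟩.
0.417|000⟩ - 0.1043|001⟩ - 0.2085|010⟩ - 0.5213i|011⟩ + 0.417|100⟩ - 0.5213i|101⟩ + 0.1043i|110⟩ - 0.2085|111⟩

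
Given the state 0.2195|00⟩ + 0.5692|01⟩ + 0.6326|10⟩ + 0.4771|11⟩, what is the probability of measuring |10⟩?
0.4002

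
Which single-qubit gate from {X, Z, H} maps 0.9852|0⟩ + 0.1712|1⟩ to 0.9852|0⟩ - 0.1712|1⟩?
Z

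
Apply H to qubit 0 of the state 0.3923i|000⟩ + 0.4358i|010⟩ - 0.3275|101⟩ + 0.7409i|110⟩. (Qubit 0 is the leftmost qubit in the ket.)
0.2774i|000⟩ - 0.2316|001⟩ + 0.8321i|010⟩ + 0.2774i|100⟩ + 0.2316|101⟩ - 0.2157i|110⟩

H on qubit 0 mixes each pair of kets that differ only in qubit 0: amplitudes (a, b) of (|…0…⟩, |…1…⟩) become ((a + b)/√2, (a − b)/√2). Kets absent from the input have amplitude 0.
(|000⟩, |100⟩): (a, b) = (0.3923i, 0) → (0.2774i, 0.2774i)
(|001⟩, |101⟩): (a, b) = (0, -0.3275) → (-0.2316, 0.2316)
(|010⟩, |110⟩): (a, b) = (0.4358i, 0.7409i) → (0.8321i, -0.2157i)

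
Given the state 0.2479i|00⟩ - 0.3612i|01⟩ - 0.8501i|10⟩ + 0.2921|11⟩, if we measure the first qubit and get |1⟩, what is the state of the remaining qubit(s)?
-0.9457i|0⟩ + 0.325|1⟩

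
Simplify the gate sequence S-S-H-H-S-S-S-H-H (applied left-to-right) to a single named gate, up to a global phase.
S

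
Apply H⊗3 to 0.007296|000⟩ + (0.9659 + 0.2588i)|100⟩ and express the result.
(0.3441 + 0.0915i)|000⟩ + (0.3441 + 0.0915i)|001⟩ + (0.3441 + 0.0915i)|010⟩ + (0.3441 + 0.0915i)|011⟩ + (-0.3389 - 0.0915i)|100⟩ + (-0.3389 - 0.0915i)|101⟩ + (-0.3389 - 0.0915i)|110⟩ + (-0.3389 - 0.0915i)|111⟩

H⊗3 gives amp(|y⟩) = (1/2√2) Σ_x (−1)^(x·y) amp(|x⟩), where x·y is the number of positions in which both x and y have a 1.
|000⟩: (0.007296 + (0.9659 + 0.2588i))/(2√2) = (0.3441 + 0.0915i)
|001⟩: (0.007296 + (0.9659 + 0.2588i))/(2√2) = (0.3441 + 0.0915i)
|010⟩: (0.007296 + (0.9659 + 0.2588i))/(2√2) = (0.3441 + 0.0915i)
|011⟩: (0.007296 + (0.9659 + 0.2588i))/(2√2) = (0.3441 + 0.0915i)
|100⟩: (0.007296 - (0.9659 + 0.2588i))/(2√2) = (-0.3389 - 0.0915i)
|101⟩: (0.007296 - (0.9659 + 0.2588i))/(2√2) = (-0.3389 - 0.0915i)
|110⟩: (0.007296 - (0.9659 + 0.2588i))/(2√2) = (-0.3389 - 0.0915i)
|111⟩: (0.007296 - (0.9659 + 0.2588i))/(2√2) = (-0.3389 - 0.0915i)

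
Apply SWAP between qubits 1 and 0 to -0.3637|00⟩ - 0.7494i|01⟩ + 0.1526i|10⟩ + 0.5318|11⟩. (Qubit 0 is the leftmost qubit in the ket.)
-0.3637|00⟩ + 0.1526i|01⟩ - 0.7494i|10⟩ + 0.5318|11⟩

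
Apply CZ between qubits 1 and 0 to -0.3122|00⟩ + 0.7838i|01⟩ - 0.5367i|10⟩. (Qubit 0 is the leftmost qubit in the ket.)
-0.3122|00⟩ + 0.7838i|01⟩ - 0.5367i|10⟩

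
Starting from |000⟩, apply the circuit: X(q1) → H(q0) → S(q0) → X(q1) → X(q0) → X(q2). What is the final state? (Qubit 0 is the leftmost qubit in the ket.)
(1/√2)i|001⟩ + 1/√2|101⟩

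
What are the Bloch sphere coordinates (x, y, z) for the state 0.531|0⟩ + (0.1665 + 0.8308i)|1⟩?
(0.1768, 0.8823, -0.436)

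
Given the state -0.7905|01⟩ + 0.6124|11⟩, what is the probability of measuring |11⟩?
0.375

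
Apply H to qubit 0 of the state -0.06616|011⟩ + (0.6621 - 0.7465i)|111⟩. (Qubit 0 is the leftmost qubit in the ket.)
(0.4214 - 0.5279i)|011⟩ + (-0.515 + 0.5279i)|111⟩

H on qubit 0 mixes each pair of kets that differ only in qubit 0: amplitudes (a, b) of (|…0…⟩, |…1…⟩) become ((a + b)/√2, (a − b)/√2). Kets absent from the input have amplitude 0.
(|011⟩, |111⟩): (a, b) = (-0.06616, (0.6621 - 0.7465i)) → ((0.4214 - 0.5279i), (-0.515 + 0.5279i))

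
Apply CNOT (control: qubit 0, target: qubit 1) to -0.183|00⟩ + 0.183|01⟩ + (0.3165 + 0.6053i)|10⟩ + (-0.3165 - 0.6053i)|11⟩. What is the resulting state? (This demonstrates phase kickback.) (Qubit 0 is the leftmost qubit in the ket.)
-0.183|00⟩ + 0.183|01⟩ + (-0.3165 - 0.6053i)|10⟩ + (0.3165 + 0.6053i)|11⟩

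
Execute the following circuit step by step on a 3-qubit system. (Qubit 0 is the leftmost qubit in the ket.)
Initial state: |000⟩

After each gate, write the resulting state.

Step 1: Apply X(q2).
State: |001⟩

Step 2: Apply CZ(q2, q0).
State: |001⟩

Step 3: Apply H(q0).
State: 1/√2|001⟩ + 1/√2|101⟩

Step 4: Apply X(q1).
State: 1/√2|011⟩ + 1/√2|111⟩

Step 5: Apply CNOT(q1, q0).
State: 1/√2|011⟩ + 1/√2|111⟩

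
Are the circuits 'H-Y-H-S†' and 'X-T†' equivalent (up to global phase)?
No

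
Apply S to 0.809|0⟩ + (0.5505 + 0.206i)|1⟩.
0.809|0⟩ + (-0.206 + 0.5505i)|1⟩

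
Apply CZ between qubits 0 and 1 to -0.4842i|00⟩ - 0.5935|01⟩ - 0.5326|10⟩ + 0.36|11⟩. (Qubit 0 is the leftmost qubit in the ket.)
-0.4842i|00⟩ - 0.5935|01⟩ - 0.5326|10⟩ - 0.36|11⟩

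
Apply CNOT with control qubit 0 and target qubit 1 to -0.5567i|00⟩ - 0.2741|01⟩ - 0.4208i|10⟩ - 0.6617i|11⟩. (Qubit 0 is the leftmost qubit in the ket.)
-0.5567i|00⟩ - 0.2741|01⟩ - 0.6617i|10⟩ - 0.4208i|11⟩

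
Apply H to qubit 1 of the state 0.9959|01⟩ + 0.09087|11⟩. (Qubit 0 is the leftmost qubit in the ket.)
0.7042|00⟩ - 0.7042|01⟩ + 0.06425|10⟩ - 0.06425|11⟩

H on qubit 1 mixes each pair of kets that differ only in qubit 1: amplitudes (a, b) of (|…0…⟩, |…1…⟩) become ((a + b)/√2, (a − b)/√2). Kets absent from the input have amplitude 0.
(|00⟩, |01⟩): (a, b) = (0, 0.9959) → (0.7042, -0.7042)
(|10⟩, |11⟩): (a, b) = (0, 0.09087) → (0.06425, -0.06425)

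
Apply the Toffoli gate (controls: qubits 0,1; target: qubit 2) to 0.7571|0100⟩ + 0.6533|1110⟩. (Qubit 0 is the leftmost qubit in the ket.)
0.7571|0100⟩ + 0.6533|1100⟩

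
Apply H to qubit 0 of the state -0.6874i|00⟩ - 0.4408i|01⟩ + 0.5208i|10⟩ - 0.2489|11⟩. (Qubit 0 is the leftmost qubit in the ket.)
-0.1178i|00⟩ + (-0.176 - 0.3117i)|01⟩ - 0.8543i|10⟩ + (0.176 - 0.3117i)|11⟩

H on qubit 0 mixes each pair of kets that differ only in qubit 0: amplitudes (a, b) of (|…0…⟩, |…1…⟩) become ((a + b)/√2, (a − b)/√2). Kets absent from the input have amplitude 0.
(|00⟩, |10⟩): (a, b) = (-0.6874i, 0.5208i) → (-0.1178i, -0.8543i)
(|01⟩, |11⟩): (a, b) = (-0.4408i, -0.2489) → ((-0.176 - 0.3117i), (0.176 - 0.3117i))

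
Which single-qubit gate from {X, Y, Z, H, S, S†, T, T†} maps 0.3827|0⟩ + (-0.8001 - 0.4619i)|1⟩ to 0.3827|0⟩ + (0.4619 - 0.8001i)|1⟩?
S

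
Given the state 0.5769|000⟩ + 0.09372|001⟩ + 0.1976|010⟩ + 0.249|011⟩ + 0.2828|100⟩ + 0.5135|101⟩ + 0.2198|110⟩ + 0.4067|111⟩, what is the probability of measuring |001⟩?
0.008783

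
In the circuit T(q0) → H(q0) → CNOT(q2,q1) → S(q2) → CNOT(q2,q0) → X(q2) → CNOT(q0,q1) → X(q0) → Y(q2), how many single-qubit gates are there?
6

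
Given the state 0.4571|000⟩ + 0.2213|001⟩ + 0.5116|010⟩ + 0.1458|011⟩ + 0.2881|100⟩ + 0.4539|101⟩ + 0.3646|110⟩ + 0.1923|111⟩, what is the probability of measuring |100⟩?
0.083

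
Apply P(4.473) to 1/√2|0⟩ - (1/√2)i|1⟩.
1/√2|0⟩ + (-0.6869 + 0.1677i)|1⟩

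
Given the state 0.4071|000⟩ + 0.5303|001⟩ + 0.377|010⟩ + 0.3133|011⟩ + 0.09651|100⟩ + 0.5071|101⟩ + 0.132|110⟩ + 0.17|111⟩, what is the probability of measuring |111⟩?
0.0289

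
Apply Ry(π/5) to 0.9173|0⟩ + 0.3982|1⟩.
0.7494|0⟩ + 0.6622|1⟩

Ry(π/5) = [[cos(θ/2), −sin(θ/2)], [sin(θ/2), cos(θ/2)]]; θ = π/5, cos(θ/2) ≈ 0.951057, sin(θ/2) ≈ 0.309017.
With a = amp(|0⟩) = 0.9173 and b = amp(|1⟩) = 0.3982:
new amp(|0⟩) = (0.951057)·a + (-0.309017)·b = 0.7494
new amp(|1⟩) = (0.309017)·a + (0.951057)·b = 0.6622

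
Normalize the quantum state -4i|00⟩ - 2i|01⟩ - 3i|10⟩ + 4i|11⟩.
-0.5963i|00⟩ - 0.2981i|01⟩ - (1/√5)i|10⟩ + 0.5963i|11⟩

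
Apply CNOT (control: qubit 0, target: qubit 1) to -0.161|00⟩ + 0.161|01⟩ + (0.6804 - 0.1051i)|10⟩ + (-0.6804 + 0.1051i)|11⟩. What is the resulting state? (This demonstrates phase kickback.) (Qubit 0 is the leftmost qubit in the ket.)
-0.161|00⟩ + 0.161|01⟩ + (-0.6804 + 0.1051i)|10⟩ + (0.6804 - 0.1051i)|11⟩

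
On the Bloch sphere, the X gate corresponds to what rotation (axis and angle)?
Rotation by π around the x-axis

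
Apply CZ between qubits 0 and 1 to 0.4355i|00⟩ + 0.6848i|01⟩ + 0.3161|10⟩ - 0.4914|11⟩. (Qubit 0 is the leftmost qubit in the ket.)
0.4355i|00⟩ + 0.6848i|01⟩ + 0.3161|10⟩ + 0.4914|11⟩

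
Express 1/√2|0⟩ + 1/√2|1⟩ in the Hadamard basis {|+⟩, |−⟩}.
|+⟩

With |ψ⟩ = α|0⟩ + β|1⟩, the Hadamard-basis coefficients are ⟨+|ψ⟩ = (α + β)/√2 and ⟨−|ψ⟩ = (α − β)/√2.
Here α = 1/√2, β = 1/√2: (α + β)/√2 = 1, (α − β)/√2 = 0.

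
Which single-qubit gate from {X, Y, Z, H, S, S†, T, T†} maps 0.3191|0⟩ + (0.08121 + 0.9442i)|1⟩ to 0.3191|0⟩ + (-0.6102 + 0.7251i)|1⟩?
T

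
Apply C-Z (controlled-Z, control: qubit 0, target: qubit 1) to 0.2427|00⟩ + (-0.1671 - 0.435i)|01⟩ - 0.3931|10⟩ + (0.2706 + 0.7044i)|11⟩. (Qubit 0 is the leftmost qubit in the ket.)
0.2427|00⟩ + (-0.1671 - 0.435i)|01⟩ - 0.3931|10⟩ + (-0.2706 - 0.7044i)|11⟩

C-Z leaves the control-|0⟩ kets |00⟩, |01⟩ unchanged and applies Z to qubit 1 on the control-|1⟩ pair (|10⟩, |11⟩).
Z = [[1, 0], [0, -1]].
With a = amp(|10⟩) = -0.3931 and b = amp(|11⟩) = (0.2706 + 0.7044i):
new amp(|10⟩) = (1)·a = -0.3931
new amp(|11⟩) = (-1)·b = (-0.2706 - 0.7044i)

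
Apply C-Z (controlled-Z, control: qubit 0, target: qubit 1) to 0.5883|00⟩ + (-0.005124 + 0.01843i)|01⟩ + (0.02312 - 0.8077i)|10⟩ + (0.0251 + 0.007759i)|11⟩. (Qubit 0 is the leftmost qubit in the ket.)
0.5883|00⟩ + (-0.005124 + 0.01843i)|01⟩ + (0.02312 - 0.8077i)|10⟩ + (-0.0251 - 0.007759i)|11⟩

C-Z leaves the control-|0⟩ kets |00⟩, |01⟩ unchanged and applies Z to qubit 1 on the control-|1⟩ pair (|10⟩, |11⟩).
Z = [[1, 0], [0, -1]].
With a = amp(|10⟩) = (0.02312 - 0.8077i) and b = amp(|11⟩) = (0.0251 + 0.007759i):
new amp(|10⟩) = (1)·a = (0.02312 - 0.8077i)
new amp(|11⟩) = (-1)·b = (-0.0251 - 0.007759i)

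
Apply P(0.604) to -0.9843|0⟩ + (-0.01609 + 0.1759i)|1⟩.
-0.9843|0⟩ + (-0.1131 + 0.1356i)|1⟩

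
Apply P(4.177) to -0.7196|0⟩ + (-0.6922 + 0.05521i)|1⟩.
-0.7196|0⟩ + (0.4006 + 0.5672i)|1⟩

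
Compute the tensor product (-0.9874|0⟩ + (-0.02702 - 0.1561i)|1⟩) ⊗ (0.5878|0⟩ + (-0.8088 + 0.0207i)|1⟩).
-0.5804|00⟩ + (0.7986 - 0.02044i)|01⟩ + (-0.01588 - 0.09176i)|10⟩ + (0.02509 + 0.1257i)|11⟩

amp(|b₁b₂…⟩) = product of the factor amplitudes for bits b₁, b₂, …; only kets whose every factor amplitude is nonzero survive.
|00⟩: (-0.9874)(0.5878) = -0.5804
|01⟩: (-0.9874)(-0.8088 + 0.0207i) = (0.7986 - 0.02044i)
|10⟩: (-0.02702 - 0.1561i)(0.5878) = (-0.01588 - 0.09176i)
|11⟩: (-0.02702 - 0.1561i)(-0.8088 + 0.0207i) = (0.02509 + 0.1257i)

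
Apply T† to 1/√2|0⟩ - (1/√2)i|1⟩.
1/√2|0⟩ + (-1/2 - (1/2)i)|1⟩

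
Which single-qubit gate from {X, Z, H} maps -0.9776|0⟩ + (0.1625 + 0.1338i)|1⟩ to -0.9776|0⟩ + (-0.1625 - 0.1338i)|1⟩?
Z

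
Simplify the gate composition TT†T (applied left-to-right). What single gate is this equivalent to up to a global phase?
T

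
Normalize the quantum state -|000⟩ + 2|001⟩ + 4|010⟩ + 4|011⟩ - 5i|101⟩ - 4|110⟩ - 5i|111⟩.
-0.09853|000⟩ + 0.1971|001⟩ + 0.3941|010⟩ + 0.3941|011⟩ - 0.4927i|101⟩ - 0.3941|110⟩ - 0.4927i|111⟩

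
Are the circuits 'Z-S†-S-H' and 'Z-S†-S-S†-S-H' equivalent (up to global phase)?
Yes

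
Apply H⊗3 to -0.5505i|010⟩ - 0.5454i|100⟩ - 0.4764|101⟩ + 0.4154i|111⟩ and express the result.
(-0.1684 - 0.2406i)|000⟩ + (0.1684 - 0.5343i)|001⟩ + (-0.1684 - 0.1451i)|010⟩ + (0.1684 + 0.1487i)|011⟩ + (0.1684 - 0.1487i)|100⟩ + (-0.1684 + 0.1451i)|101⟩ + (0.1684 + 0.5343i)|110⟩ + (-0.1684 + 0.2406i)|111⟩

H⊗3 gives amp(|y⟩) = (1/2√2) Σ_x (−1)^(x·y) amp(|x⟩), where x·y is the number of positions in which both x and y have a 1.
|000⟩: (-0.5505i - 0.5454i - 0.4764 + 0.4154i)/(2√2) = (-0.1684 - 0.2406i)
|001⟩: (-0.5505i - 0.5454i + 0.4764 - 0.4154i)/(2√2) = (0.1684 - 0.5343i)
|010⟩: (0.5505i - 0.5454i - 0.4764 - 0.4154i)/(2√2) = (-0.1684 - 0.1451i)
|011⟩: (0.5505i - 0.5454i + 0.4764 + 0.4154i)/(2√2) = (0.1684 + 0.1487i)
|100⟩: (-0.5505i + 0.5454i + 0.4764 - 0.4154i)/(2√2) = (0.1684 - 0.1487i)
|101⟩: (-0.5505i + 0.5454i - 0.4764 + 0.4154i)/(2√2) = (-0.1684 + 0.1451i)
|110⟩: (0.5505i + 0.5454i + 0.4764 + 0.4154i)/(2√2) = (0.1684 + 0.5343i)
|111⟩: (0.5505i + 0.5454i - 0.4764 - 0.4154i)/(2√2) = (-0.1684 + 0.2406i)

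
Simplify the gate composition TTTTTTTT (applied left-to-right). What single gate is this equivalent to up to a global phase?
I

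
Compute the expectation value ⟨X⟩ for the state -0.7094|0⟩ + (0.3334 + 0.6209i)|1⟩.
-0.473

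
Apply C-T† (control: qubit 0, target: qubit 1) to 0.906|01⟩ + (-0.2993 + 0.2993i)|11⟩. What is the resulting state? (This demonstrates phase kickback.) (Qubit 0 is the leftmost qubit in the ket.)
0.906|01⟩ + 0.4233i|11⟩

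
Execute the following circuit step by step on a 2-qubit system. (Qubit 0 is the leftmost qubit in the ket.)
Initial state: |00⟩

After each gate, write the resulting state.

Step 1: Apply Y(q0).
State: i|10⟩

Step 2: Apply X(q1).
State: i|11⟩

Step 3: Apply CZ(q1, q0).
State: -i|11⟩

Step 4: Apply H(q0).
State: -(1/√2)i|01⟩ + (1/√2)i|11⟩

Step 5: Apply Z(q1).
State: (1/√2)i|01⟩ - (1/√2)i|11⟩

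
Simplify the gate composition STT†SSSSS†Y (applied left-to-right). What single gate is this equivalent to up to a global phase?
Y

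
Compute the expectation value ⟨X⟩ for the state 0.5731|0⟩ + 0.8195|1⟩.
0.9393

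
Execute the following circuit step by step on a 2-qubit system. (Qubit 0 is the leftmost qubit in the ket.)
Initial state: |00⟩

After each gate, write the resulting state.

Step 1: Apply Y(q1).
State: i|01⟩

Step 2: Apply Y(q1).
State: |00⟩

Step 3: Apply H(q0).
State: 1/√2|00⟩ + 1/√2|10⟩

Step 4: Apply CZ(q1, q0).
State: 1/√2|00⟩ + 1/√2|10⟩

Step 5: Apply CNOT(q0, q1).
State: 1/√2|00⟩ + 1/√2|11⟩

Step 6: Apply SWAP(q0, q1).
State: 1/√2|00⟩ + 1/√2|11⟩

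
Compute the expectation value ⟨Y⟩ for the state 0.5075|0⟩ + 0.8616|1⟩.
0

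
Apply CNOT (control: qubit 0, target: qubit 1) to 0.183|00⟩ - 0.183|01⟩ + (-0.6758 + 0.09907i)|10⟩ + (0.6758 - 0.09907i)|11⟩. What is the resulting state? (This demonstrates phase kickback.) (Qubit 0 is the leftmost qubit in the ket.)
0.183|00⟩ - 0.183|01⟩ + (0.6758 - 0.09907i)|10⟩ + (-0.6758 + 0.09907i)|11⟩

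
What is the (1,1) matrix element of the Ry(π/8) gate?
0.9808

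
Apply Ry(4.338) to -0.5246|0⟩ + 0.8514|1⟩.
-0.4081|0⟩ - 0.913|1⟩

Ry(4.338) = [[cos(θ/2), −sin(θ/2)], [sin(θ/2), cos(θ/2)]]; θ = 4.338, cos(θ/2) ≈ -0.563159, sin(θ/2) ≈ 0.826349.
With a = amp(|0⟩) = -0.5246 and b = amp(|1⟩) = 0.8514:
new amp(|0⟩) = (-0.563159)·a + (-0.826349)·b = -0.4081
new amp(|1⟩) = (0.826349)·a + (-0.563159)·b = -0.913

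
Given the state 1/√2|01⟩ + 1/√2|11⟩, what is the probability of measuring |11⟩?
1/2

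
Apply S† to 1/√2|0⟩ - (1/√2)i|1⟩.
1/√2|0⟩ - 1/√2|1⟩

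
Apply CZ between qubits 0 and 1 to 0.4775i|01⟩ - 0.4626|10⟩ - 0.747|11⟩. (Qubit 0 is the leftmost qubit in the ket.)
0.4775i|01⟩ - 0.4626|10⟩ + 0.747|11⟩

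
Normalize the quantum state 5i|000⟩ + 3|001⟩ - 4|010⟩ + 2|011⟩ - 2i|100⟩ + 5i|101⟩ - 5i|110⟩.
0.4811i|000⟩ + 0.2887|001⟩ - 0.3849|010⟩ + 0.1925|011⟩ - 0.1925i|100⟩ + 0.4811i|101⟩ - 0.4811i|110⟩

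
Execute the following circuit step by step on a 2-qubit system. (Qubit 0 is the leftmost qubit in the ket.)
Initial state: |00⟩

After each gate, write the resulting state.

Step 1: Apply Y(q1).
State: i|01⟩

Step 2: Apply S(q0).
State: i|01⟩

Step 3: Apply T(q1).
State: (-1/√2 + (1/√2)i)|01⟩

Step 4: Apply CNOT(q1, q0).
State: (-1/√2 + (1/√2)i)|11⟩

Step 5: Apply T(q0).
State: -|11⟩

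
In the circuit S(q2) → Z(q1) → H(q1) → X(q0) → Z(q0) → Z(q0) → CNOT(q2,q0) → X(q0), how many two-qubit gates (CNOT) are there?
1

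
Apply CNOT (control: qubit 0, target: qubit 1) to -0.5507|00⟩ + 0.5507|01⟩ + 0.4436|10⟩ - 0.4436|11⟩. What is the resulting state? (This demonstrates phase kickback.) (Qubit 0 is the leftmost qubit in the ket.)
-0.5507|00⟩ + 0.5507|01⟩ - 0.4436|10⟩ + 0.4436|11⟩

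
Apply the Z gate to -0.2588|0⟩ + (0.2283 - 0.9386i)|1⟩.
-0.2588|0⟩ + (-0.2283 + 0.9386i)|1⟩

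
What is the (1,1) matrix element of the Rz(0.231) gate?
(0.9933 + 0.1152i)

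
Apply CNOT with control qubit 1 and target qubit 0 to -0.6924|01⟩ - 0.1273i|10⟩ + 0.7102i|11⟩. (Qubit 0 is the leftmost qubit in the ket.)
0.7102i|01⟩ - 0.1273i|10⟩ - 0.6924|11⟩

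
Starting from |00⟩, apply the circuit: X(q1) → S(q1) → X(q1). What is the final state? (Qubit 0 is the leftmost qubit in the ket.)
i|00⟩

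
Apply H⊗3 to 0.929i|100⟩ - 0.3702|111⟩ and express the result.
(-0.1309 + 0.3285i)|000⟩ + (0.1309 + 0.3285i)|001⟩ + (0.1309 + 0.3285i)|010⟩ + (-0.1309 + 0.3285i)|011⟩ + (0.1309 - 0.3285i)|100⟩ + (-0.1309 - 0.3285i)|101⟩ + (-0.1309 - 0.3285i)|110⟩ + (0.1309 - 0.3285i)|111⟩

H⊗3 gives amp(|y⟩) = (1/2√2) Σ_x (−1)^(x·y) amp(|x⟩), where x·y is the number of positions in which both x and y have a 1.
|000⟩: (0.929i - 0.3702)/(2√2) = (-0.1309 + 0.3285i)
|001⟩: (0.929i + 0.3702)/(2√2) = (0.1309 + 0.3285i)
|010⟩: (0.929i + 0.3702)/(2√2) = (0.1309 + 0.3285i)
|011⟩: (0.929i - 0.3702)/(2√2) = (-0.1309 + 0.3285i)
|100⟩: (-0.929i + 0.3702)/(2√2) = (0.1309 - 0.3285i)
|101⟩: (-0.929i - 0.3702)/(2√2) = (-0.1309 - 0.3285i)
|110⟩: (-0.929i - 0.3702)/(2√2) = (-0.1309 - 0.3285i)
|111⟩: (-0.929i + 0.3702)/(2√2) = (0.1309 - 0.3285i)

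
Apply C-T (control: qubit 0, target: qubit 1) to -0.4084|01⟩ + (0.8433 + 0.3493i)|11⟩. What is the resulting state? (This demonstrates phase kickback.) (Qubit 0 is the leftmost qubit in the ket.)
-0.4084|01⟩ + (0.3493 + 0.8433i)|11⟩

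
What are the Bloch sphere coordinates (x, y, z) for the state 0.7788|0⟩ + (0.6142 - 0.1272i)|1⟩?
(0.9567, -0.1981, 0.2131)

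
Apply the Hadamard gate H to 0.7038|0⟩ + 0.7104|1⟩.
|0⟩ - 0.004667|1⟩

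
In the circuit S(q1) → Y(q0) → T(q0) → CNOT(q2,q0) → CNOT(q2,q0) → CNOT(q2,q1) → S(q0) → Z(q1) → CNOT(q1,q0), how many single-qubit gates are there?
5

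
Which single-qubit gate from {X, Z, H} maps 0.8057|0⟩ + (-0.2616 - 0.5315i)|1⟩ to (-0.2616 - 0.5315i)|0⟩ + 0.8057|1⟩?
X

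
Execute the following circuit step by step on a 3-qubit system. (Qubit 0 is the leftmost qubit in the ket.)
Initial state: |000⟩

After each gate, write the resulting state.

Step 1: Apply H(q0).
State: 1/√2|000⟩ + 1/√2|100⟩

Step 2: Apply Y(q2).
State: (1/√2)i|001⟩ + (1/√2)i|101⟩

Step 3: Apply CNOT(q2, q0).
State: (1/√2)i|001⟩ + (1/√2)i|101⟩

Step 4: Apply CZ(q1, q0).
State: (1/√2)i|001⟩ + (1/√2)i|101⟩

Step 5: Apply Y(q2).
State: 1/√2|000⟩ + 1/√2|100⟩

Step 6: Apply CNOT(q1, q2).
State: 1/√2|000⟩ + 1/√2|100⟩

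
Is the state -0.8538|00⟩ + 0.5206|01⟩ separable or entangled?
Separable

Writing the state as a|00⟩ + b|01⟩ + c|10⟩ + d|11⟩, it is a product state iff ad − bc = 0.
Here (a, b, c, d) = (-0.8538, 0.5206, 0, 0): ad − bc = (-0.8538)(0) − (0.5206)(0) = 0, so the state is separable.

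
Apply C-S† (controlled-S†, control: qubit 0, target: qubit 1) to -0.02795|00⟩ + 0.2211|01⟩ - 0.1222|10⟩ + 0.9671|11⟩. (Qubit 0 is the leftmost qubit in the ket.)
-0.02795|00⟩ + 0.2211|01⟩ - 0.1222|10⟩ - 0.9671i|11⟩

C-S† leaves the control-|0⟩ kets |00⟩, |01⟩ unchanged and applies S† to qubit 1 on the control-|1⟩ pair (|10⟩, |11⟩).
S† = [[1, 0], [0, -i]].
With a = amp(|10⟩) = -0.1222 and b = amp(|11⟩) = 0.9671:
new amp(|10⟩) = (1)·a = -0.1222
new amp(|11⟩) = (-i)·b = -0.9671i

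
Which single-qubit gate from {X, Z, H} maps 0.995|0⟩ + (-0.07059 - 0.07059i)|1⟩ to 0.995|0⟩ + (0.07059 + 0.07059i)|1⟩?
Z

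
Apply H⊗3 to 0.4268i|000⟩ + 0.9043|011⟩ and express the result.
(0.3197 + 0.1509i)|000⟩ + (-0.3197 + 0.1509i)|001⟩ + (-0.3197 + 0.1509i)|010⟩ + (0.3197 + 0.1509i)|011⟩ + (0.3197 + 0.1509i)|100⟩ + (-0.3197 + 0.1509i)|101⟩ + (-0.3197 + 0.1509i)|110⟩ + (0.3197 + 0.1509i)|111⟩

H⊗3 gives amp(|y⟩) = (1/2√2) Σ_x (−1)^(x·y) amp(|x⟩), where x·y is the number of positions in which both x and y have a 1.
|000⟩: (0.4268i + 0.9043)/(2√2) = (0.3197 + 0.1509i)
|001⟩: (0.4268i - 0.9043)/(2√2) = (-0.3197 + 0.1509i)
|010⟩: (0.4268i - 0.9043)/(2√2) = (-0.3197 + 0.1509i)
|011⟩: (0.4268i + 0.9043)/(2√2) = (0.3197 + 0.1509i)
|100⟩: (0.4268i + 0.9043)/(2√2) = (0.3197 + 0.1509i)
|101⟩: (0.4268i - 0.9043)/(2√2) = (-0.3197 + 0.1509i)
|110⟩: (0.4268i - 0.9043)/(2√2) = (-0.3197 + 0.1509i)
|111⟩: (0.4268i + 0.9043)/(2√2) = (0.3197 + 0.1509i)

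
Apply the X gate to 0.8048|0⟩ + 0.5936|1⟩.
0.5936|0⟩ + 0.8048|1⟩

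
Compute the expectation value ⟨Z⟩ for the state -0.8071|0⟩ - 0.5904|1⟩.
0.3028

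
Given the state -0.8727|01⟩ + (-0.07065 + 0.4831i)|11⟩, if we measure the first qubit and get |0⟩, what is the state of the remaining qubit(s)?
-|1⟩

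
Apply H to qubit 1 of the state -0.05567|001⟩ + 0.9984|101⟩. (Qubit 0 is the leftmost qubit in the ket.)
-0.03936|001⟩ - 0.03936|011⟩ + 0.706|101⟩ + 0.706|111⟩

H on qubit 1 mixes each pair of kets that differ only in qubit 1: amplitudes (a, b) of (|…0…⟩, |…1…⟩) become ((a + b)/√2, (a − b)/√2). Kets absent from the input have amplitude 0.
(|001⟩, |011⟩): (a, b) = (-0.05567, 0) → (-0.03936, -0.03936)
(|101⟩, |111⟩): (a, b) = (0.9984, 0) → (0.706, 0.706)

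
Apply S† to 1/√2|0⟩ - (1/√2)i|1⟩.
1/√2|0⟩ - 1/√2|1⟩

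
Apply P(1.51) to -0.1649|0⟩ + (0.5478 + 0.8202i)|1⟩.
-0.1649|0⟩ + (-0.7854 + 0.5966i)|1⟩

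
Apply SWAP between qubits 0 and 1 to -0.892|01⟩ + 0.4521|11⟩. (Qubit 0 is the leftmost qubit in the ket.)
-0.892|10⟩ + 0.4521|11⟩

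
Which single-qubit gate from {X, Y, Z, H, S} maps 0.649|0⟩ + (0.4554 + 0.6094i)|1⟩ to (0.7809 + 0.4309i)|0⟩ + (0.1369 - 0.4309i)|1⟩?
H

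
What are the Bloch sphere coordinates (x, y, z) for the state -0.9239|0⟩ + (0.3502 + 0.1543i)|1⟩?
(-0.6471, -0.2851, 0.7071)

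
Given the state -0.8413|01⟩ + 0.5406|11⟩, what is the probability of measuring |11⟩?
0.2922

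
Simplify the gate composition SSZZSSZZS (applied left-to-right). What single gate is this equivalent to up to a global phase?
S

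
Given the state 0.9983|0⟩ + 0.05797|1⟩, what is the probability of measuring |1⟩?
0.003361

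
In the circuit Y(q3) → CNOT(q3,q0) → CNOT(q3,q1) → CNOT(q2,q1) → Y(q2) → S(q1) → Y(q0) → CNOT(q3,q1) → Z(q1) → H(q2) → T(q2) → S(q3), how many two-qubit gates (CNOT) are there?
4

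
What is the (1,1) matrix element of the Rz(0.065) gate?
(0.9995 + 0.03249i)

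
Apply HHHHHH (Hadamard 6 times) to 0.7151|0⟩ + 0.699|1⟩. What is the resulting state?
0.7151|0⟩ + 0.699|1⟩

H² = I, so an even number of Hadamards cancels: H^6 = I and the state is unchanged.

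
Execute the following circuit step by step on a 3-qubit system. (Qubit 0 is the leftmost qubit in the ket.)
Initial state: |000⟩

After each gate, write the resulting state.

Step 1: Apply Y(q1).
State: i|010⟩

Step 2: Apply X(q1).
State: i|000⟩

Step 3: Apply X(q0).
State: i|100⟩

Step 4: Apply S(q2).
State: i|100⟩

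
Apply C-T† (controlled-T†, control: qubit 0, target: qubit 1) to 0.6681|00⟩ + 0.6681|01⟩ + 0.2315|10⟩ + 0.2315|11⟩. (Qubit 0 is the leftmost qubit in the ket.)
0.6681|00⟩ + 0.6681|01⟩ + 0.2315|10⟩ + (0.1637 - 0.1637i)|11⟩

C-T† leaves the control-|0⟩ kets |00⟩, |01⟩ unchanged and applies T† to qubit 1 on the control-|1⟩ pair (|10⟩, |11⟩).
T† = [[1, 0], [0, (1/√2 - (1/√2)i)]].
With a = amp(|10⟩) = 0.2315 and b = amp(|11⟩) = 0.2315:
new amp(|10⟩) = (1)·a = 0.2315
new amp(|11⟩) = (1/√2 - (1/√2)i)·b = (0.1637 - 0.1637i)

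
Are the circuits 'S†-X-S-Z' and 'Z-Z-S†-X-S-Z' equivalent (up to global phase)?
Yes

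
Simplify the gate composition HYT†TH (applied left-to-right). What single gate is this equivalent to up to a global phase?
Y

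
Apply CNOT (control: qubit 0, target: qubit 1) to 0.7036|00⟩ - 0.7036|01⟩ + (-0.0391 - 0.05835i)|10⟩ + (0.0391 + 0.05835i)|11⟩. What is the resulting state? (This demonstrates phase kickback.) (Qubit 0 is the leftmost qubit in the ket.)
0.7036|00⟩ - 0.7036|01⟩ + (0.0391 + 0.05835i)|10⟩ + (-0.0391 - 0.05835i)|11⟩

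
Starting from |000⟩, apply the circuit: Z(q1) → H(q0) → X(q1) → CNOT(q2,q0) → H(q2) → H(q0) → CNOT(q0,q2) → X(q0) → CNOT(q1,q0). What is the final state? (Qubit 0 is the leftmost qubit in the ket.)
1/√2|010⟩ + 1/√2|011⟩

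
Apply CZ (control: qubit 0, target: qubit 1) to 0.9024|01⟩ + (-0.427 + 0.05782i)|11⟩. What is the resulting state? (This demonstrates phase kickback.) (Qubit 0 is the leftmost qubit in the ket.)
0.9024|01⟩ + (0.427 - 0.05782i)|11⟩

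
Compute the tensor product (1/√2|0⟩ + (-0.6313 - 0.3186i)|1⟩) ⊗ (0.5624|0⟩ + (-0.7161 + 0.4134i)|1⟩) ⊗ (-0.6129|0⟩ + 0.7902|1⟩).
-0.2437|000⟩ + 0.3142|001⟩ + (0.3103 - 0.1792i)|010⟩ + (-0.4001 + 0.231i)|011⟩ + (0.2176 + 0.1098i)|100⟩ + (-0.2806 - 0.1416i)|101⟩ + (-0.3578 + 0.02012i)|110⟩ + (0.4613 - 0.02594i)|111⟩

amp(|b₁b₂…⟩) = product of the factor amplitudes for bits b₁, b₂, …; only kets whose every factor amplitude is nonzero survive.
|000⟩: (1/√2)(0.5624)(-0.6129) = -0.2437
|001⟩: (1/√2)(0.5624)(0.7902) = 0.3142
|010⟩: (1/√2)(-0.7161 + 0.4134i)(-0.6129) = (0.3103 - 0.1792i)
|011⟩: (1/√2)(-0.7161 + 0.4134i)(0.7902) = (-0.4001 + 0.231i)
|100⟩: (-0.6313 - 0.3186i)(0.5624)(-0.6129) = (0.2176 + 0.1098i)
|101⟩: (-0.6313 - 0.3186i)(0.5624)(0.7902) = (-0.2806 - 0.1416i)
|110⟩: (-0.6313 - 0.3186i)(-0.7161 + 0.4134i)(-0.6129) = (-0.3578 + 0.02012i)
|111⟩: (-0.6313 - 0.3186i)(-0.7161 + 0.4134i)(0.7902) = (0.4613 - 0.02594i)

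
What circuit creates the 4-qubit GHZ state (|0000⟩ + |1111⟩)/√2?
H(q0) → CNOT(q0,q1) → CNOT(q0,q2) → CNOT(q0,q3)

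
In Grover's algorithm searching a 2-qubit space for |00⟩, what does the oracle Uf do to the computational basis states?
Uf|x⟩ = -|x⟩ if x = 00, else |x⟩ (phase flip on target)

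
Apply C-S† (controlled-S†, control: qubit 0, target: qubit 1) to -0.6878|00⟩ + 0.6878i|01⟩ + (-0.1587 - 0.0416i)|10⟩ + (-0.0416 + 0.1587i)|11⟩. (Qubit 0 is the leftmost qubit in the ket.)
-0.6878|00⟩ + 0.6878i|01⟩ + (-0.1587 - 0.0416i)|10⟩ + (0.1587 + 0.0416i)|11⟩

C-S† leaves the control-|0⟩ kets |00⟩, |01⟩ unchanged and applies S† to qubit 1 on the control-|1⟩ pair (|10⟩, |11⟩).
S† = [[1, 0], [0, -i]].
With a = amp(|10⟩) = (-0.1587 - 0.0416i) and b = amp(|11⟩) = (-0.0416 + 0.1587i):
new amp(|10⟩) = (1)·a = (-0.1587 - 0.0416i)
new amp(|11⟩) = (-i)·b = (0.1587 + 0.0416i)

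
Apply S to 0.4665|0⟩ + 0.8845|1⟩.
0.4665|0⟩ + 0.8845i|1⟩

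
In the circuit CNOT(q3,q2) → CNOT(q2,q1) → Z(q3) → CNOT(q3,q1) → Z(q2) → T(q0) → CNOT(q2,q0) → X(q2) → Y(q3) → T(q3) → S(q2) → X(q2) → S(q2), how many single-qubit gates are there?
9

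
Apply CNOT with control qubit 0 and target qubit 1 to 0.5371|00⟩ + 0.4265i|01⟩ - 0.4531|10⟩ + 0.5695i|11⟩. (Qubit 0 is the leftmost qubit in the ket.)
0.5371|00⟩ + 0.4265i|01⟩ + 0.5695i|10⟩ - 0.4531|11⟩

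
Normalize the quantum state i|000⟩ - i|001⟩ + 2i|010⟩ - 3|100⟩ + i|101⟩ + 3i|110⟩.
0.2i|000⟩ - 0.2i|001⟩ + 0.4i|010⟩ - 0.6|100⟩ + 0.2i|101⟩ + 0.6i|110⟩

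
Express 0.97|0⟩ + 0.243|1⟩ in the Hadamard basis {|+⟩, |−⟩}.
0.8577|+⟩ + 0.5141|−⟩

With |ψ⟩ = α|0⟩ + β|1⟩, the Hadamard-basis coefficients are ⟨+|ψ⟩ = (α + β)/√2 and ⟨−|ψ⟩ = (α − β)/√2.
Here α = 0.97, β = 0.243: (α + β)/√2 = 0.8577, (α − β)/√2 = 0.5141.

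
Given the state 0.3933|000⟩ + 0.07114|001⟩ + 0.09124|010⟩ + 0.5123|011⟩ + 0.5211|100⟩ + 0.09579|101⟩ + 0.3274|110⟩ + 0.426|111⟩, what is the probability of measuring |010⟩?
0.008325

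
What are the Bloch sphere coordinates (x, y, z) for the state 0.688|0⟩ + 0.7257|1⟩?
(0.9986, 0, -0.0533)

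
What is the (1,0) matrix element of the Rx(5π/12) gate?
-0.6088i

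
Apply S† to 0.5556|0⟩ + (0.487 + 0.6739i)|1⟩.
0.5556|0⟩ + (0.6739 - 0.487i)|1⟩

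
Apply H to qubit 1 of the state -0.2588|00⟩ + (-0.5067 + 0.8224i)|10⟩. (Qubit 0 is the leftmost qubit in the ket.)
-0.183|00⟩ - 0.183|01⟩ + (-0.3583 + 0.5815i)|10⟩ + (-0.3583 + 0.5815i)|11⟩

H on qubit 1 mixes each pair of kets that differ only in qubit 1: amplitudes (a, b) of (|…0…⟩, |…1…⟩) become ((a + b)/√2, (a − b)/√2). Kets absent from the input have amplitude 0.
(|00⟩, |01⟩): (a, b) = (-0.2588, 0) → (-0.183, -0.183)
(|10⟩, |11⟩): (a, b) = ((-0.5067 + 0.8224i), 0) → ((-0.3583 + 0.5815i), (-0.3583 + 0.5815i))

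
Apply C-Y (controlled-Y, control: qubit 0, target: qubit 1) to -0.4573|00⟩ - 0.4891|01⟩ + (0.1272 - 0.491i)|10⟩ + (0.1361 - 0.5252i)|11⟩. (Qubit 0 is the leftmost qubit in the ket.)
-0.4573|00⟩ - 0.4891|01⟩ + (-0.5252 - 0.1361i)|10⟩ + (0.491 + 0.1272i)|11⟩

C-Y leaves the control-|0⟩ kets |00⟩, |01⟩ unchanged and applies Y to qubit 1 on the control-|1⟩ pair (|10⟩, |11⟩).
Y = [[0, -i], [i, 0]].
With a = amp(|10⟩) = (0.1272 - 0.491i) and b = amp(|11⟩) = (0.1361 - 0.5252i):
new amp(|10⟩) = (-i)·b = (-0.5252 - 0.1361i)
new amp(|11⟩) = (i)·a = (0.491 + 0.1272i)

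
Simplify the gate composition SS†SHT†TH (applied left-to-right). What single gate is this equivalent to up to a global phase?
S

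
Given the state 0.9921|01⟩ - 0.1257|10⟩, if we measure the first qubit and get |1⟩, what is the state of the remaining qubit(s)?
-|0⟩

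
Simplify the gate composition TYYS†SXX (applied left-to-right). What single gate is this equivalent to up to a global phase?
T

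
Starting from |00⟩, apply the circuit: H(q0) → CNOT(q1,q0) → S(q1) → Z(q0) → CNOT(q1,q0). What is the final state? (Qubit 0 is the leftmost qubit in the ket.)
1/√2|00⟩ - 1/√2|10⟩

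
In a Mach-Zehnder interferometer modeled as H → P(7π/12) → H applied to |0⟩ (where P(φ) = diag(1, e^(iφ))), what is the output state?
(0.3706 + 0.483i)|0⟩ + (0.6294 - 0.483i)|1⟩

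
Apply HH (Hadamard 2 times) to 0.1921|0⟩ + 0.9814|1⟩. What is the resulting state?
0.1921|0⟩ + 0.9814|1⟩

H² = I, so an even number of Hadamards cancels: H^2 = I and the state is unchanged.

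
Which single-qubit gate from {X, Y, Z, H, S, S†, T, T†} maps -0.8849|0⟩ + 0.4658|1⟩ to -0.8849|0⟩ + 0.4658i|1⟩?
S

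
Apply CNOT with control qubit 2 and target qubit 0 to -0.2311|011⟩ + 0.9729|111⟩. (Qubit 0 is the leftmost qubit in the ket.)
0.9729|011⟩ - 0.2311|111⟩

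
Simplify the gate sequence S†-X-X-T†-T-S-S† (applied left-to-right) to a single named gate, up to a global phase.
S†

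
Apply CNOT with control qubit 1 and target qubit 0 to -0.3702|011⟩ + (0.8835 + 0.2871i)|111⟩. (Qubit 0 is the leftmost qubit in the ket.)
(0.8835 + 0.2871i)|011⟩ - 0.3702|111⟩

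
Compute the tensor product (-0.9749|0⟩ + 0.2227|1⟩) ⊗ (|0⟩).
-0.9749|00⟩ + 0.2227|10⟩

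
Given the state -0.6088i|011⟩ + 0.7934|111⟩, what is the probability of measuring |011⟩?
0.3706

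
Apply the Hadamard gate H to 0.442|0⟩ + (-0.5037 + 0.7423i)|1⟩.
(-0.04363 + 0.5249i)|0⟩ + (0.6687 - 0.5249i)|1⟩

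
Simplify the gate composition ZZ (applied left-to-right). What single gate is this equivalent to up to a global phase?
I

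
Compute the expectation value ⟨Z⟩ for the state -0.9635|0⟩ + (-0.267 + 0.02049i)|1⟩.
0.8566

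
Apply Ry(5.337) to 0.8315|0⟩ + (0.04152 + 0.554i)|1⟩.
(-0.7591 - 0.2524i)|0⟩ + (0.3419 - 0.4932i)|1⟩

Ry(5.337) = [[cos(θ/2), −sin(θ/2)], [sin(θ/2), cos(θ/2)]]; θ = 5.337, cos(θ/2) ≈ -0.890163, sin(θ/2) ≈ 0.455641.
With a = amp(|0⟩) = 0.8315 and b = amp(|1⟩) = (0.04152 + 0.554i):
new amp(|0⟩) = (-0.890163)·a + (-0.455641)·b = (-0.7591 - 0.2524i)
new amp(|1⟩) = (0.455641)·a + (-0.890163)·b = (0.3419 - 0.4932i)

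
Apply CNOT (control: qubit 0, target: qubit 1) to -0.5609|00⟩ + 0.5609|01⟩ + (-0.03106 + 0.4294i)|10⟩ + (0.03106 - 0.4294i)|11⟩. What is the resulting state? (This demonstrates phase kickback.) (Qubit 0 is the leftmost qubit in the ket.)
-0.5609|00⟩ + 0.5609|01⟩ + (0.03106 - 0.4294i)|10⟩ + (-0.03106 + 0.4294i)|11⟩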